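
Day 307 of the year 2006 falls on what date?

Nov 3, 2006

Jan has 31 days (307 − 31 = 276 remain).
Feb has 28 days (276 − 28 = 248 remain).
Mar has 31 days (248 − 31 = 217 remain).
Apr has 30 days (217 − 30 = 187 remain).
May has 31 days (187 − 31 = 156 remain).
Jun has 30 days (156 − 30 = 126 remain).
Jul has 31 days (126 − 31 = 95 remain).
Aug has 31 days (95 − 31 = 64 remain).
Sep has 30 days (64 − 30 = 34 remain).
Oct has 31 days (34 − 31 = 3 remain).
3 into Nov → Nov 3.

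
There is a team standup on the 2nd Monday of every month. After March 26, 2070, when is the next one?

March 2070 starts on a Saturday; its first Monday is the 3rd, so the 2nd Monday is the 10th — March 10, 2070.
That is not after March 26, 2070, so look at April 2070.
April 2070 starts on a Tuesday; its first Monday is the 7th, so the 2nd Monday is the 14th — April 14, 2070.

April 14, 2070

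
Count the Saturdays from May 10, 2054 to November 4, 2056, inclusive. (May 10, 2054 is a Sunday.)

May 10, 2054 is a Sunday; the first Saturday on or after it is May 16, 2054 (6 days later).
From May 16, 2054 to November 4, 2056: 229 + 365 + 309 = 903 days (rest of 2054, 2055, to November 4, 2056 in 2056).
903 ÷ 7 = 129 full weeks with remainder 0, so 129 more Saturdays after the first → 130.

130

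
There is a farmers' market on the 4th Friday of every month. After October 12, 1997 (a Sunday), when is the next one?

October 1997 starts on a Wednesday; its first Friday is the 3rd, so the 4th Friday is the 24th — October 24, 1997.
October 24, 1997 is after October 12, 1997, so that is the next one.

October 24, 1997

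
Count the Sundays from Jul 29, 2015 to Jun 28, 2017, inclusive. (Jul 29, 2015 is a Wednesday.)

100

Jul 29, 2015 is a Wednesday; the first Sunday on or after it is Aug 2, 2015 (4 days later).
From Aug 2, 2015 to Jun 28, 2017: 151 + 366 + 179 = 696 days (rest of 2015, 2016, to Jun 28, 2017 in 2017).
696 ÷ 7 = 99 full weeks with remainder 3, so 99 more Sundays after the first → 100.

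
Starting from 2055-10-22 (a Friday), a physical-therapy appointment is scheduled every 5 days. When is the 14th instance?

The 14th occurrence is 13 intervals after the first: 13 × 5 = 65 days after 2055-10-22.
October has 31 days — 9 days to the end of October leaves 56.
November has 30 days (26 left).
26 days into December → 2055-12-26.

2055-12-26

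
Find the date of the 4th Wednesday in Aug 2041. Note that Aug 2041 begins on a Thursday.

Aug 2041 begins on a Thursday, so the first Wednesday is Aug 7 (6 days later).
The 4th Wednesday is 3 weeks later: 7 + 21 = 28.

Aug 28, 2041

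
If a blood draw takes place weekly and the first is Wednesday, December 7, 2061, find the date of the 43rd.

September 27, 2062

The 43rd occurrence is 42 intervals after the first: 42 × 7 = 294 days after December 7, 2061.
December has 31 days — 24 days to the end of December leaves 270.
January has 31 days (239 left).
February has 28 days (211 left).
March has 31 days (180 left).
April has 30 days (150 left).
May has 31 days (119 left).
June has 30 days (89 left).
July has 31 days (58 left).
August has 31 days (27 left).
27 days into September → September 27, 2062.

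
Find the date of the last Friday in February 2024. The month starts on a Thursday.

February 23, 2024

February 2024 begins on a Thursday, so the first Friday is February 2 (1 day later).
February 2024 has 29 days. Adding weeks: 2, 9, 16, 23 — the last one ≤ 29 is the 23rd.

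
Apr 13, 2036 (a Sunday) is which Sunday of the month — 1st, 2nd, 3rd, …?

2nd

Day 13 falls in week ⌈13/7⌉ of the month.
Days 1–7 hold the 1st Sunday, 8–14 the 2nd, 15–21 the 3rd, 22–28 the 4th, 29–31 the 5th.
13 is in the range for the 2nd.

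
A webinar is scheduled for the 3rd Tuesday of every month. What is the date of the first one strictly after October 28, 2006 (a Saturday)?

November 21, 2006

October 2006 starts on a Sunday; its first Tuesday is the 3rd, so the 3rd Tuesday is the 17th — October 17, 2006.
That is not after October 28, 2006, so look at November 2006.
November 2006 starts on a Wednesday; its first Tuesday is the 7th, so the 3rd Tuesday is the 21st — November 21, 2006.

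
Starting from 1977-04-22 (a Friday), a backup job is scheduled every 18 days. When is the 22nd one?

1978-05-05

The 22nd occurrence is 21 intervals after the first: 21 × 18 = 378 days after 1977-04-22.
April has 30 days — 8 days to the end of April leaves 370.
May has 31 days (339 left).
June has 30 days (309 left).
July has 31 days (278 left).
August has 31 days (247 left).
September has 30 days (217 left).
October has 31 days (186 left).
November has 30 days (156 left).
December has 31 days (125 left).
January has 31 days (94 left).
February has 28 days (66 left).
March has 31 days (35 left).
April has 30 days (5 left).
5 days into May → 1978-05-05.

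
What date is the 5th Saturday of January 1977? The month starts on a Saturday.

January 1977 begins on a Saturday, so the first Saturday is January 1.
The 5th Saturday is 4 weeks later: 1 + 28 = 29.

January 29, 1977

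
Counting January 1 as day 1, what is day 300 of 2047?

October 27, 2047

January has 31 days (300 − 31 = 269 remain).
February has 28 days (269 − 28 = 241 remain).
March has 31 days (241 − 31 = 210 remain).
April has 30 days (210 − 30 = 180 remain).
May has 31 days (180 − 31 = 149 remain).
June has 30 days (149 − 30 = 119 remain).
July has 31 days (119 − 31 = 88 remain).
August has 31 days (88 − 31 = 57 remain).
September has 30 days (57 − 30 = 27 remain).
27 into October → October 27.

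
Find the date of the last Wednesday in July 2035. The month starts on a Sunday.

July 2035 begins on a Sunday, so the first Wednesday is July 4 (3 days later).
July 2035 has 31 days. Adding weeks: 4, 11, 18, 25 — the last one ≤ 31 is the 25th.

2035-07-25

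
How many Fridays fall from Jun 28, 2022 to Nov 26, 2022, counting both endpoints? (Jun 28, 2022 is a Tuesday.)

Jun 28, 2022 is a Tuesday; the first Friday on or after it is Jul 1, 2022 (3 days later).
From Jul 1, 2022 to Nov 26, 2022: 30 + 31 + 30 + 31 + 26 = 148 days (rest of Jul, Aug, Sep, Oct, Nov).
148 ÷ 7 = 21 full weeks with remainder 1, so 21 more Fridays after the first → 22.

22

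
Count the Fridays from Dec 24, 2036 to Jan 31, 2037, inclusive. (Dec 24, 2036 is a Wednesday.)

Dec 24, 2036 is a Wednesday; the first Friday on or after it is Dec 26, 2036 (2 days later).
From Dec 26, 2036 to Jan 31, 2037: 5 + 31 = 36 days (rest of Dec, Jan).
36 ÷ 7 = 5 full weeks with remainder 1, so 5 more Fridays after the first → 6.

6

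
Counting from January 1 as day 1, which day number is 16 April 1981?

106

Days in months before April: 31 + 28 + 31 = 90.
Plus 16 days into April → day 106.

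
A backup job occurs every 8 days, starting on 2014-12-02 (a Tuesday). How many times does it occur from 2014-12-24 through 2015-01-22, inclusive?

Occurrences land 8·i days after 2014-12-02 for i = 0, 1, 2, …
2014-12-24 is 22 days after the start; 22 ÷ 8 = 2 remainder 6; since the remainder is 6, round up to i = 3. First occurrence in the window: #4 on 2014-12-26 (3×8 = 24 days in).
2015-01-22 is 51 days after the start; 51 ÷ 8 = 6 remainder 3. Last occurrence in the window: #7 on 2015-01-19.
Occurrences #4 through #7: 4 in total.

4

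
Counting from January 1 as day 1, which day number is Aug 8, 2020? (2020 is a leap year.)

Days in months before Aug: 31 + 29 + 31 + 30 + 31 + 30 + 31 = 213.
Plus 8 days into Aug → day 221.

221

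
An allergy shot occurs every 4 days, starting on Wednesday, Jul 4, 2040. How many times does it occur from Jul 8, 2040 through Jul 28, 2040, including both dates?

6

Occurrences land 4·i days after Jul 4, 2040 for i = 0, 1, 2, …
Jul 8, 2040 is 4 days after the start; 4 ÷ 4 = 1 remainder 0. First occurrence in the window: #2 on Jul 8, 2040 (1×4 = 4 days in).
Jul 28, 2040 is 24 days after the start; 24 ÷ 4 = 6 remainder 0. Last occurrence in the window: #7 on Jul 28, 2040.
Occurrences #2 through #7: 6 in total.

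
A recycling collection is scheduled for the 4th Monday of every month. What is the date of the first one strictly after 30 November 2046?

24 December 2046

November 2046 starts on a Thursday; its first Monday is the 5th, so the 4th Monday is the 26th — 26 November 2046.
That is not after 30 November 2046, so look at December 2046.
December 2046 starts on a Saturday; its first Monday is the 3rd, so the 4th Monday is the 24th — 24 December 2046.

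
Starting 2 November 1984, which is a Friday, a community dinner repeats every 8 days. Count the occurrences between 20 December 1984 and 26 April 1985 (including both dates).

16

Occurrences land 8·i days after 2 November 1984 for i = 0, 1, 2, …
20 December 1984 is 48 days after the start; 48 ÷ 8 = 6 remainder 0. First occurrence in the window: #7 on 20 December 1984 (6×8 = 48 days in).
26 April 1985 is 175 days after the start; 175 ÷ 8 = 21 remainder 7. Last occurrence in the window: #22 on 19 April 1985.
Occurrences #7 through #22: 16 in total.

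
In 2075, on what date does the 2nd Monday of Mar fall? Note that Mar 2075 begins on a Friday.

Mar 11, 2075

Mar 2075 begins on a Friday, so the first Monday is Mar 4 (3 days later).
The 2nd Monday is 1 weeks later: 4 + 7 = 11.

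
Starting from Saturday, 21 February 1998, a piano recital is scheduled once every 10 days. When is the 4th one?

The 4th occurrence is 3 intervals after the first: 3 × 10 = 30 days after 21 February 1998.
February has 28 days — 7 days to the end of February leaves 23.
23 days into March → 23 March 1998.

23 March 1998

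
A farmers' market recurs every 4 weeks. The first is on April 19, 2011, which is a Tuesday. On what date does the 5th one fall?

The 5th occurrence is 4 intervals after the first: 4 × 28 = 112 days after April 19, 2011.
April has 30 days — 11 days to the end of April leaves 101.
May has 31 days (70 left).
June has 30 days (40 left).
July has 31 days (9 left).
9 days into August → August 9, 2011.

August 9, 2011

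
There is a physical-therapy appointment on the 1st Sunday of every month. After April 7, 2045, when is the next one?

April 2045 starts on a Saturday, so its 1st Sunday is April 2, 2045 (1 day in).
That is not after April 7, 2045, so look at May 2045.
May 2045 starts on a Monday, so its 1st Sunday is May 7, 2045 (6 days in).

May 7, 2045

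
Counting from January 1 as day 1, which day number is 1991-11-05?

Days in months before November: 31 + 28 + 31 + 30 + 31 + 30 + 31 + 31 + 30 + 31 = 304.
Plus 5 days into November → day 309.

309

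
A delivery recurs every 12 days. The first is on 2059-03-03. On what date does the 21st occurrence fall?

The 21st occurrence is 20 intervals after the first: 20 × 12 = 240 days after 2059-03-03.
March has 31 days — 28 days to the end of March leaves 212.
April has 30 days (182 left).
May has 31 days (151 left).
June has 30 days (121 left).
July has 31 days (90 left).
August has 31 days (59 left).
September has 30 days (29 left).
29 days into October → 2059-10-29.

2059-10-29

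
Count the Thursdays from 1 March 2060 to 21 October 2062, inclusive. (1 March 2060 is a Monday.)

1 March 2060 is a Monday; the first Thursday on or after it is 4 March 2060 (3 days later).
From 4 March 2060 to 21 October 2062: 302 + 365 + 294 = 961 days (rest of 2060, 2061, to 21 October 2062 in 2062).
961 ÷ 7 = 137 full weeks with remainder 2, so 137 more Thursdays after the first → 138.

138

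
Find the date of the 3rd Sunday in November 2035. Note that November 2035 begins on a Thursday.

November 2035 begins on a Thursday, so the first Sunday is November 4 (3 days later).
The 3rd Sunday is 2 weeks later: 4 + 14 = 18.

18 November 2035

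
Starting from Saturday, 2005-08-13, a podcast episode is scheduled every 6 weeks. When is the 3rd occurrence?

2005-11-05

The 3rd occurrence is 2 intervals after the first: 2 × 42 = 84 days after 2005-08-13.
August has 31 days — 18 days to the end of August leaves 66.
September has 30 days (36 left).
October has 31 days (5 left).
5 days into November → 2005-11-05.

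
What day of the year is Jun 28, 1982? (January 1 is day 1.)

Days in months before Jun: 31 + 28 + 31 + 30 + 31 = 151.
Plus 28 days into Jun → day 179.

179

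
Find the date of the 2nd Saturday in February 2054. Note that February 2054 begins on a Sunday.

February 2054 begins on a Sunday, so the first Saturday is February 7 (6 days later).
The 2nd Saturday is 1 weeks later: 7 + 7 = 14.

14 February 2054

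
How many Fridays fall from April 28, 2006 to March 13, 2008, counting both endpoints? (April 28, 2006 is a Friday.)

April 28, 2006 is a Friday; the first Friday on or after it is April 28, 2006.
From April 28, 2006 to March 13, 2008: 247 + 365 + 73 = 685 days (rest of 2006, 2007, to March 13, 2008 in 2008).
685 ÷ 7 = 97 full weeks with remainder 6, so 97 more Fridays after the first → 98.

98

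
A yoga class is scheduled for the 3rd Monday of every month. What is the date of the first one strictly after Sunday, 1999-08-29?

August 1999 starts on a Sunday; its first Monday is the 2nd, so the 3rd Monday is the 16th — 1999-08-16.
That is not after 1999-08-29, so look at September 1999.
September 1999 starts on a Wednesday; its first Monday is the 6th, so the 3rd Monday is the 20th — 1999-09-20.

1999-09-20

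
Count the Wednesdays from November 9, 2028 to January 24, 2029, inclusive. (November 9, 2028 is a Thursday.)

November 9, 2028 is a Thursday; the first Wednesday on or after it is November 15, 2028 (6 days later).
From November 15, 2028 to January 24, 2029: 15 + 31 + 24 = 70 days (rest of November, December, January).
70 ÷ 7 = 10 full weeks with remainder 0, so 10 more Wednesdays after the first → 11.

11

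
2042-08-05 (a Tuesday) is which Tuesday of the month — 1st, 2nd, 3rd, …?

Day 5 falls in week ⌈5/7⌉ of the month.
Days 1–7 hold the 1st Tuesday, 8–14 the 2nd, 15–21 the 3rd, 22–28 the 4th, 29–31 the 5th.
5 is in the range for the 1st.

1st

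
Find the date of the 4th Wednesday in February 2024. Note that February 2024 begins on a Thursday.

February 2024 begins on a Thursday, so the first Wednesday is February 7 (6 days later).
The 4th Wednesday is 3 weeks later: 7 + 21 = 28.

28 February 2024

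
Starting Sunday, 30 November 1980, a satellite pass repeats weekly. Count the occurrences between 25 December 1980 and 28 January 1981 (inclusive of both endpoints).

Occurrences land 7·i days after 30 November 1980 for i = 0, 1, 2, …
25 December 1980 is 25 days after the start; 25 ÷ 7 = 3 remainder 4; since the remainder is 4, round up to i = 4. First occurrence in the window: #5 on 28 December 1980 (4×7 = 28 days in).
28 January 1981 is 59 days after the start; 59 ÷ 7 = 8 remainder 3. Last occurrence in the window: #9 on 25 January 1981.
Occurrences #5 through #9: 5 in total.

5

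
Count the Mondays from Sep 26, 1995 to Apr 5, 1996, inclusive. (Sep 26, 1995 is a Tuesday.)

27

Sep 26, 1995 is a Tuesday; the first Monday on or after it is Oct 2, 1995 (6 days later).
From Oct 2, 1995 to Apr 5, 1996: 29 + 30 + 31 + 31 + 29 + 31 + 5 = 186 days (rest of Oct, Nov, Dec, Jan, Feb, Mar, Apr).
186 ÷ 7 = 26 full weeks with remainder 4, so 26 more Mondays after the first → 27.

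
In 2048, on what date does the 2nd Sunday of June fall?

2048-06-14

The first Sunday of June 2048 is June 7.
The 2nd Sunday is 1 weeks later: 7 + 7 = 14.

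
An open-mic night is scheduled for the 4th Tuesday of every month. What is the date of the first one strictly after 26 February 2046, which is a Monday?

February 2046 starts on a Thursday; its first Tuesday is the 6th, so the 4th Tuesday is the 27th — 27 February 2046.
27 February 2046 is after 26 February 2046, so that is the next one.

27 February 2046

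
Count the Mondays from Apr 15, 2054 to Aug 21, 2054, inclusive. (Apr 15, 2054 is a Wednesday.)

Apr 15, 2054 is a Wednesday; the first Monday on or after it is Apr 20, 2054 (5 days later).
From Apr 20, 2054 to Aug 21, 2054: 10 + 31 + 30 + 31 + 21 = 123 days (rest of Apr, May, Jun, Jul, Aug).
123 ÷ 7 = 17 full weeks with remainder 4, so 17 more Mondays after the first → 18.

18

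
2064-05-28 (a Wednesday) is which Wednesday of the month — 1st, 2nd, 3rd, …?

4th

Day 28 falls in week ⌈28/7⌉ of the month.
Days 1–7 hold the 1st Wednesday, 8–14 the 2nd, 15–21 the 3rd, 22–28 the 4th, 29–31 the 5th.
28 is in the range for the 4th.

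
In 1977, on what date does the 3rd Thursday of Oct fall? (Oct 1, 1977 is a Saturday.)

Oct 1977 begins on a Saturday, so the first Thursday is Oct 6 (5 days later).
The 3rd Thursday is 2 weeks later: 6 + 14 = 20.

Oct 20, 1977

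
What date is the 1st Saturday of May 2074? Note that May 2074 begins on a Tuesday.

May 5, 2074

May 2074 begins on a Tuesday, so the first Saturday is May 5 (4 days later).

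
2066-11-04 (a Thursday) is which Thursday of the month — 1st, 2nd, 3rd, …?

Day 4 falls in week ⌈4/7⌉ of the month.
Days 1–7 hold the 1st Thursday, 8–14 the 2nd, 15–21 the 3rd, 22–28 the 4th, 29–31 the 5th.
4 is in the range for the 1st.

1st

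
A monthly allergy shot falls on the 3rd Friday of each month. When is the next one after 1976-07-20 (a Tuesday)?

1976-08-20

July 1976 starts on a Thursday; its first Friday is the 2nd, so the 3rd Friday is the 16th — 1976-07-16.
That is not after 1976-07-20, so look at August 1976.
August 1976 starts on a Sunday; its first Friday is the 6th, so the 3rd Friday is the 20th — 1976-08-20.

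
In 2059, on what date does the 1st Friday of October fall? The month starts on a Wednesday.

October 2059 begins on a Wednesday, so the first Friday is October 3 (2 days later).

October 3, 2059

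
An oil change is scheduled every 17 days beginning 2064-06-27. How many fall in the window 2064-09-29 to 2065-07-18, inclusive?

Occurrences land 17·i days after 2064-06-27 for i = 0, 1, 2, …
2064-09-29 is 94 days after the start; 94 ÷ 17 = 5 remainder 9; since the remainder is 9, round up to i = 6. First occurrence in the window: #7 on 2064-10-07 (6×17 = 102 days in).
2065-07-18 is 386 days after the start; 386 ÷ 17 = 22 remainder 12. Last occurrence in the window: #23 on 2065-07-06.
Occurrences #7 through #23: 17 in total.

17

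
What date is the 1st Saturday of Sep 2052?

Sep 2052 begins on a Sunday, so the first Saturday is Sep 7 (6 days later).

Sep 7, 2052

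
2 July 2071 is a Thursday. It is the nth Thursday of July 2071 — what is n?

1st

Day 2 falls in week ⌈2/7⌉ of the month.
Days 1–7 hold the 1st Thursday, 8–14 the 2nd, 15–21 the 3rd, 22–28 the 4th, 29–31 the 5th.
2 is in the range for the 1st.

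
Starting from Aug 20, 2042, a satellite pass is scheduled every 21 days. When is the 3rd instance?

Oct 1, 2042

The 3rd occurrence is 2 intervals after the first: 2 × 21 = 42 days after Aug 20, 2042.
Aug has 31 days — 11 days to the end of Aug leaves 31.
Sep has 30 days (1 left).
1 day into Oct → Oct 1, 2042.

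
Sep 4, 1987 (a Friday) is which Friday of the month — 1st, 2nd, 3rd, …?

Day 4 falls in week ⌈4/7⌉ of the month.
Days 1–7 hold the 1st Friday, 8–14 the 2nd, 15–21 the 3rd, 22–28 the 4th, 29–31 the 5th.
4 is in the range for the 1st.

1st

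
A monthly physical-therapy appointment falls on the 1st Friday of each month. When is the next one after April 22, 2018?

April 2018 starts on a Sunday, so its 1st Friday is April 6, 2018 (5 days in).
That is not after April 22, 2018, so look at May 2018.
May 2018 starts on a Tuesday, so its 1st Friday is May 4, 2018 (3 days in).

May 4, 2018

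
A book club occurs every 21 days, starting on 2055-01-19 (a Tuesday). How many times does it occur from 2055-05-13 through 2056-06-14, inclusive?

Occurrences land 21·i days after 2055-01-19 for i = 0, 1, 2, …
2055-05-13 is 114 days after the start; 114 ÷ 21 = 5 remainder 9; since the remainder is 9, round up to i = 6. First occurrence in the window: #7 on 2055-05-25 (6×21 = 126 days in).
2056-06-14 is 512 days after the start; 512 ÷ 21 = 24 remainder 8. Last occurrence in the window: #25 on 2056-06-06.
Occurrences #7 through #25: 19 in total.

19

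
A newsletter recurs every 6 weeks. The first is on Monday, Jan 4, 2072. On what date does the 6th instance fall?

Aug 1, 2072

The 6th occurrence is 5 intervals after the first: 5 × 42 = 210 days after Jan 4, 2072.
Jan has 31 days — 27 days to the end of Jan leaves 183.
Feb has 29 days (154 left).
Mar has 31 days (123 left).
Apr has 30 days (93 left).
May has 31 days (62 left).
Jun has 30 days (32 left).
Jul has 31 days (1 left).
1 day into Aug → Aug 1, 2072.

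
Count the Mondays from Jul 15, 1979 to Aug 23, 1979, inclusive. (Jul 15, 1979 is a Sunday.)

6

Jul 15, 1979 is a Sunday; the first Monday on or after it is Jul 16, 1979 (1 day later).
From Jul 16, 1979 to Aug 23, 1979: 15 + 23 = 38 days (rest of Jul, Aug).
38 ÷ 7 = 5 full weeks with remainder 3, so 5 more Mondays after the first → 6.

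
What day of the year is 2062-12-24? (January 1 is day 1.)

358

Days in months before December: 31 + 28 + 31 + 30 + 31 + 30 + 31 + 31 + 30 + 31 + 30 = 334.
Plus 24 days into December → day 358.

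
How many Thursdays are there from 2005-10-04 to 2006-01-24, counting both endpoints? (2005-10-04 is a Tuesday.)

16

2005-10-04 is a Tuesday; the first Thursday on or after it is 2005-10-06 (2 days later).
From 2005-10-06 to 2006-01-24: 25 + 30 + 31 + 24 = 110 days (rest of October, November, December, January).
110 ÷ 7 = 15 full weeks with remainder 5, so 15 more Thursdays after the first → 16.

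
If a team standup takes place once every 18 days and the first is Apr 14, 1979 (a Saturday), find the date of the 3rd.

May 20, 1979

The 3rd occurrence is 2 intervals after the first: 2 × 18 = 36 days after Apr 14, 1979.
Apr has 30 days — 16 days to the end of Apr leaves 20.
20 days into May → May 20, 1979.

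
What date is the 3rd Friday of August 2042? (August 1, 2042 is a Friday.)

August 2042 begins on a Friday, so the first Friday is August 1.
The 3rd Friday is 2 weeks later: 1 + 14 = 15.

August 15, 2042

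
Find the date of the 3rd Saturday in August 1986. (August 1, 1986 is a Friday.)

August 1986 begins on a Friday, so the first Saturday is August 2 (1 day later).
The 3rd Saturday is 2 weeks later: 2 + 14 = 16.

1986-08-16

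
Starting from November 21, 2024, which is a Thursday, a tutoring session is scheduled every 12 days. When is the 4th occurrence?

The 4th occurrence is 3 intervals after the first: 3 × 12 = 36 days after November 21, 2024.
November has 30 days — 9 days to the end of November leaves 27.
27 days into December → December 27, 2024.

December 27, 2024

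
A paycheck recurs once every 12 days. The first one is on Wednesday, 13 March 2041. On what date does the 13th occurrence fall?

4 August 2041

The 13th occurrence is 12 intervals after the first: 12 × 12 = 144 days after 13 March 2041.
March has 31 days — 18 days to the end of March leaves 126.
April has 30 days (96 left).
May has 31 days (65 left).
June has 30 days (35 left).
July has 31 days (4 left).
4 days into August → 4 August 2041.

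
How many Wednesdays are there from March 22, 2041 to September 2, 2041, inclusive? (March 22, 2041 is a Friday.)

March 22, 2041 is a Friday; the first Wednesday on or after it is March 27, 2041 (5 days later).
From March 27, 2041 to September 2, 2041: 4 + 30 + 31 + 30 + 31 + 31 + 2 = 159 days (rest of March, April, May, June, July, August, September).
159 ÷ 7 = 22 full weeks with remainder 5, so 22 more Wednesdays after the first → 23.

23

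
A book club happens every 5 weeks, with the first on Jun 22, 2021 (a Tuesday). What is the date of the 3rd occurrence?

Aug 31, 2021

The 3rd occurrence is 2 intervals after the first: 2 × 35 = 70 days after Jun 22, 2021.
Jun has 30 days — 8 days to the end of Jun leaves 62.
Jul has 31 days (31 left).
31 days into Aug → Aug 31, 2021.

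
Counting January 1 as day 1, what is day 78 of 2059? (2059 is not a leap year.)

19 March 2059

January has 31 days (78 − 31 = 47 remain).
February has 28 days (47 − 28 = 19 remain).
19 into March → March 19.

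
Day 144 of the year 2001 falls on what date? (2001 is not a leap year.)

May 24, 2001

Jan has 31 days (144 − 31 = 113 remain).
Feb has 28 days (113 − 28 = 85 remain).
Mar has 31 days (85 − 31 = 54 remain).
Apr has 30 days (54 − 30 = 24 remain).
24 into May → May 24.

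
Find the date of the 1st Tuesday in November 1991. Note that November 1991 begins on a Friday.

November 5, 1991

November 1991 begins on a Friday, so the first Tuesday is November 5 (4 days later).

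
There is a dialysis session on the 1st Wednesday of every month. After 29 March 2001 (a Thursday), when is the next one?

March 2001 starts on a Thursday, so its 1st Wednesday is 7 March 2001 (6 days in).
That is not after 29 March 2001, so look at April 2001.
April 2001 starts on a Sunday, so its 1st Wednesday is 4 April 2001 (3 days in).

4 April 2001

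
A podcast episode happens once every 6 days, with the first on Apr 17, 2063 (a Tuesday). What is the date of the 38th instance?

Nov 25, 2063

The 38th occurrence is 37 intervals after the first: 37 × 6 = 222 days after Apr 17, 2063.
Apr has 30 days — 13 days to the end of Apr leaves 209.
May has 31 days (178 left).
Jun has 30 days (148 left).
Jul has 31 days (117 left).
Aug has 31 days (86 left).
Sep has 30 days (56 left).
Oct has 31 days (25 left).
25 days into Nov → Nov 25, 2063.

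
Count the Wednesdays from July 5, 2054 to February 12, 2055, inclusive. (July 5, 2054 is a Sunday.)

32

July 5, 2054 is a Sunday; the first Wednesday on or after it is July 8, 2054 (3 days later).
From July 8, 2054 to February 12, 2055: 23 + 31 + 30 + 31 + 30 + 31 + 31 + 12 = 219 days (rest of July, August, September, October, November, December, January, February).
219 ÷ 7 = 31 full weeks with remainder 2, so 31 more Wednesdays after the first → 32.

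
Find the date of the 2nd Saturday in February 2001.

February 10, 2001

February 2001 begins on a Thursday, so the first Saturday is February 3 (2 days later).
The 2nd Saturday is 1 weeks later: 3 + 7 = 10.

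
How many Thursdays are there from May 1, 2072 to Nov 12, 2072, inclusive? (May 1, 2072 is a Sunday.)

28

May 1, 2072 is a Sunday; the first Thursday on or after it is May 5, 2072 (4 days later).
From May 5, 2072 to Nov 12, 2072: 26 + 30 + 31 + 31 + 30 + 31 + 12 = 191 days (rest of May, Jun, Jul, Aug, Sep, Oct, Nov).
191 ÷ 7 = 27 full weeks with remainder 2, so 27 more Thursdays after the first → 28.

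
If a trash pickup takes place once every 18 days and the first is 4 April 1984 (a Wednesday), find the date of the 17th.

The 17th occurrence is 16 intervals after the first: 16 × 18 = 288 days after 4 April 1984.
April has 30 days — 26 days to the end of April leaves 262.
May has 31 days (231 left).
June has 30 days (201 left).
July has 31 days (170 left).
August has 31 days (139 left).
September has 30 days (109 left).
October has 31 days (78 left).
November has 30 days (48 left).
December has 31 days (17 left).
17 days into January → 17 January 1985.

17 January 1985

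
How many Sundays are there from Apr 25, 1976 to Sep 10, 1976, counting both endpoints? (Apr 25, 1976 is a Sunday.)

Apr 25, 1976 is a Sunday; the first Sunday on or after it is Apr 25, 1976.
From Apr 25, 1976 to Sep 10, 1976: 5 + 31 + 30 + 31 + 31 + 10 = 138 days (rest of Apr, May, Jun, Jul, Aug, Sep).
138 ÷ 7 = 19 full weeks with remainder 5, so 19 more Sundays after the first → 20.

20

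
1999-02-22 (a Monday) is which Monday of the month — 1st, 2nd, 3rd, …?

Day 22 falls in week ⌈22/7⌉ of the month.
Days 1–7 hold the 1st Monday, 8–14 the 2nd, 15–21 the 3rd, 22–28 the 4th, 29–31 the 5th.
22 is in the range for the 4th.

4th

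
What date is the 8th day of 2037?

2037-01-08

8 into January → January 8.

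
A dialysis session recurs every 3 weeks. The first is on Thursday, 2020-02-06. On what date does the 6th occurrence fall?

2020-05-21

The 6th occurrence is 5 intervals after the first: 5 × 21 = 105 days after 2020-02-06.
February has 29 days — 23 days to the end of February leaves 82.
March has 31 days (51 left).
April has 30 days (21 left).
21 days into May → 2020-05-21.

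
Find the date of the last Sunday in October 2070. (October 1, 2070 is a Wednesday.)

26 October 2070

October 2070 begins on a Wednesday, so the first Sunday is October 5 (4 days later).
October 2070 has 31 days. Adding weeks: 5, 12, 19, 26 — the last one ≤ 31 is the 26th.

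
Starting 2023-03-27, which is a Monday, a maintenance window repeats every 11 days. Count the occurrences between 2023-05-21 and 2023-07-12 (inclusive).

Occurrences land 11·i days after 2023-03-27 for i = 0, 1, 2, …
2023-05-21 is 55 days after the start; 55 ÷ 11 = 5 remainder 0. First occurrence in the window: #6 on 2023-05-21 (5×11 = 55 days in).
2023-07-12 is 107 days after the start; 107 ÷ 11 = 9 remainder 8. Last occurrence in the window: #10 on 2023-07-04.
Occurrences #6 through #10: 5 in total.

5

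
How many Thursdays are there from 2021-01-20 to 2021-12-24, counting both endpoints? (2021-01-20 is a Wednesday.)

2021-01-20 is a Wednesday; the first Thursday on or after it is 2021-01-21 (1 day later).
From 2021-01-21 to 2021-12-24: 10 + 28 + 31 + 30 + 31 + 30 + 31 + 31 + 30 + 31 + 30 + 24 = 337 days (rest of January, February, March, April, May, June, July, August, September, October, November, December).
337 ÷ 7 = 48 full weeks with remainder 1, so 48 more Thursdays after the first → 49.

49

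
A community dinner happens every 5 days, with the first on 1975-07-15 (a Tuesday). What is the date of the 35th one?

The 35th occurrence is 34 intervals after the first: 34 × 5 = 170 days after 1975-07-15.
July has 31 days — 16 days to the end of July leaves 154.
August has 31 days (123 left).
September has 30 days (93 left).
October has 31 days (62 left).
November has 30 days (32 left).
December has 31 days (1 left).
1 day into January → 1976-01-01.

1976-01-01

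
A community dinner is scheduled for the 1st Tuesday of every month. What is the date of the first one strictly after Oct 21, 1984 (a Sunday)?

Nov 6, 1984

Oct 1984 starts on a Monday, so its 1st Tuesday is Oct 2, 1984 (1 day in).
That is not after Oct 21, 1984, so look at Nov 1984.
Nov 1984 starts on a Thursday, so its 1st Tuesday is Nov 6, 1984 (5 days in).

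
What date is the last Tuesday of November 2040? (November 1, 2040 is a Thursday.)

November 27, 2040

November 2040 begins on a Thursday, so the first Tuesday is November 6 (5 days later).
November 2040 has 30 days. Adding weeks: 6, 13, 20, 27 — the last one ≤ 30 is the 27th.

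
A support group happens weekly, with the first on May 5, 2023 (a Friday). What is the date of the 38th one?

The 38th occurrence is 37 intervals after the first: 37 × 7 = 259 days after May 5, 2023.
May has 31 days — 26 days to the end of May leaves 233.
Jun has 30 days (203 left).
Jul has 31 days (172 left).
Aug has 31 days (141 left).
Sep has 30 days (111 left).
Oct has 31 days (80 left).
Nov has 30 days (50 left).
Dec has 31 days (19 left).
19 days into Jan → Jan 19, 2024.

Jan 19, 2024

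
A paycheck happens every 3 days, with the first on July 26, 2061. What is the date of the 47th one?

December 11, 2061

The 47th occurrence is 46 intervals after the first: 46 × 3 = 138 days after July 26, 2061.
July has 31 days — 5 days to the end of July leaves 133.
August has 31 days (102 left).
September has 30 days (72 left).
October has 31 days (41 left).
November has 30 days (11 left).
11 days into December → December 11, 2061.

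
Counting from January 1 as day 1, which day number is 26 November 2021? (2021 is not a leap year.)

330

Days in months before November: 31 + 28 + 31 + 30 + 31 + 30 + 31 + 31 + 30 + 31 = 304.
Plus 26 days into November → day 330.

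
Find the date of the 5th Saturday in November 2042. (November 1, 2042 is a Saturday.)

2042-11-29

November 2042 begins on a Saturday, so the first Saturday is November 1.
The 5th Saturday is 4 weeks later: 1 + 28 = 29.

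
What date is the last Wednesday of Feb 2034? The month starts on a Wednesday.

Feb 2034 begins on a Wednesday, so the first Wednesday is Feb 1.
Feb 2034 has 28 days. Adding weeks: 1, 8, 15, 22 — the last one ≤ 28 is the 22nd.

Feb 22, 2034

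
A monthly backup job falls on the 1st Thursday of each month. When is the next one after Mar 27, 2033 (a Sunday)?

Apr 7, 2033

Mar 2033 starts on a Tuesday, so its 1st Thursday is Mar 3, 2033 (2 days in).
That is not after Mar 27, 2033, so look at Apr 2033.
Apr 2033 starts on a Friday, so its 1st Thursday is Apr 7, 2033 (6 days in).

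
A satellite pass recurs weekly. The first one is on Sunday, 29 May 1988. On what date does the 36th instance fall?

The 36th occurrence is 35 intervals after the first: 35 × 7 = 245 days after 29 May 1988.
May has 31 days — 2 days to the end of May leaves 243.
June has 30 days (213 left).
July has 31 days (182 left).
August has 31 days (151 left).
September has 30 days (121 left).
October has 31 days (90 left).
November has 30 days (60 left).
December has 31 days (29 left).
29 days into January → 29 January 1989.

29 January 1989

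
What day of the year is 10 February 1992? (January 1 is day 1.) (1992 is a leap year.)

Days in months before February: 31 = 31.
Plus 10 days into February → day 41.

41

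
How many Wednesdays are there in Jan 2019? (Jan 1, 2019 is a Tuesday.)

5

Jan 1, 2019 is a Tuesday; the first Wednesday on or after it is Jan 2, 2019 (1 day later).
From Jan 2, 2019 to Jan 31, 2019 is 31 − 2 = 29 days.
29 ÷ 7 = 4 full weeks with remainder 1, so 4 more Wednesdays after the first → 5.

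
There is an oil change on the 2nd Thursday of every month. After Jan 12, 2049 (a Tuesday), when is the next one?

Jan 14, 2049

Jan 2049 starts on a Friday; its first Thursday is the 7th, so the 2nd Thursday is the 14th — Jan 14, 2049.
Jan 14, 2049 is after Jan 12, 2049, so that is the next one.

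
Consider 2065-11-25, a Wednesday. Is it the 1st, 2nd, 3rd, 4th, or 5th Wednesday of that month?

4th

Day 25 falls in week ⌈25/7⌉ of the month.
Days 1–7 hold the 1st Wednesday, 8–14 the 2nd, 15–21 the 3rd, 22–28 the 4th, 29–31 the 5th.
25 is in the range for the 4th.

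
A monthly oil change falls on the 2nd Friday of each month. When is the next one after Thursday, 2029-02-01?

2029-02-09

February 2029 starts on a Thursday; its first Friday is the 2nd, so the 2nd Friday is the 9th — 2029-02-09.
2029-02-09 is after 2029-02-01, so that is the next one.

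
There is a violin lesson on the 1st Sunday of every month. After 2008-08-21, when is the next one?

2008-09-07

August 2008 starts on a Friday, so its 1st Sunday is 2008-08-03 (2 days in).
That is not after 2008-08-21, so look at September 2008.
September 2008 starts on a Monday, so its 1st Sunday is 2008-09-07 (6 days in).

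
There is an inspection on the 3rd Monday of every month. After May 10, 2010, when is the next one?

May 2010 starts on a Saturday; its first Monday is the 3rd, so the 3rd Monday is the 17th — May 17, 2010.
May 17, 2010 is after May 10, 2010, so that is the next one.

May 17, 2010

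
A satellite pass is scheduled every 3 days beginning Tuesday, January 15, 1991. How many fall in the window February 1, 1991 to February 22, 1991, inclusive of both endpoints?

7

Occurrences land 3·i days after January 15, 1991 for i = 0, 1, 2, …
February 1, 1991 is 17 days after the start; 17 ÷ 3 = 5 remainder 2; since the remainder is 2, round up to i = 6. First occurrence in the window: #7 on February 2, 1991 (6×3 = 18 days in).
February 22, 1991 is 38 days after the start; 38 ÷ 3 = 12 remainder 2. Last occurrence in the window: #13 on February 20, 1991.
Occurrences #7 through #13: 7 in total.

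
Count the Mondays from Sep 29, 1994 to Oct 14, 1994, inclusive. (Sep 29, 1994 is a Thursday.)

2

Sep 29, 1994 is a Thursday; the first Monday on or after it is Oct 3, 1994 (4 days later).
From Oct 3, 1994 to Oct 14, 1994 is 14 − 3 = 11 days.
11 ÷ 7 = 1 full weeks with remainder 4, so 1 more Mondays after the first → 2.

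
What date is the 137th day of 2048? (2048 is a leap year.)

January has 31 days (137 − 31 = 106 remain).
February has 29 days (106 − 29 = 77 remain).
March has 31 days (77 − 31 = 46 remain).
April has 30 days (46 − 30 = 16 remain).
16 into May → May 16.

May 16, 2048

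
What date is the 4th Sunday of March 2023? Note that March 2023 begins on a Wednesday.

March 26, 2023

March 2023 begins on a Wednesday, so the first Sunday is March 5 (4 days later).
The 4th Sunday is 3 weeks later: 5 + 21 = 26.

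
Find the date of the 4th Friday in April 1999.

April 23, 1999

April 1999 begins on a Thursday, so the first Friday is April 2 (1 day later).
The 4th Friday is 3 weeks later: 2 + 21 = 23.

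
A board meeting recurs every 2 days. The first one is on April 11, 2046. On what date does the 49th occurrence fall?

July 16, 2046

The 49th occurrence is 48 intervals after the first: 48 × 2 = 96 days after April 11, 2046.
April has 30 days — 19 days to the end of April leaves 77.
May has 31 days (46 left).
June has 30 days (16 left).
16 days into July → July 16, 2046.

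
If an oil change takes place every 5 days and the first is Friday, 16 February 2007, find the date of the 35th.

The 35th occurrence is 34 intervals after the first: 34 × 5 = 170 days after 16 February 2007.
February has 28 days — 12 days to the end of February leaves 158.
March has 31 days (127 left).
April has 30 days (97 left).
May has 31 days (66 left).
June has 30 days (36 left).
July has 31 days (5 left).
5 days into August → 5 August 2007.

5 August 2007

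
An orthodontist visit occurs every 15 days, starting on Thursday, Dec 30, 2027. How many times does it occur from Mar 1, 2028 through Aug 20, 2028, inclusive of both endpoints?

Occurrences land 15·i days after Dec 30, 2027 for i = 0, 1, 2, …
Mar 1, 2028 is 62 days after the start; 62 ÷ 15 = 4 remainder 2; since the remainder is 2, round up to i = 5. First occurrence in the window: #6 on Mar 14, 2028 (5×15 = 75 days in).
Aug 20, 2028 is 234 days after the start; 234 ÷ 15 = 15 remainder 9. Last occurrence in the window: #16 on Aug 11, 2028.
Occurrences #6 through #16: 11 in total.

11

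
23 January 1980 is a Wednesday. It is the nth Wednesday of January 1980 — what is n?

Day 23 falls in week ⌈23/7⌉ of the month.
Days 1–7 hold the 1st Wednesday, 8–14 the 2nd, 15–21 the 3rd, 22–28 the 4th, 29–31 the 5th.
23 is in the range for the 4th.

4th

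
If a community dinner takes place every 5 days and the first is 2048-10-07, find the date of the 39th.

The 39th occurrence is 38 intervals after the first: 38 × 5 = 190 days after 2048-10-07.
October has 31 days — 24 days to the end of October leaves 166.
November has 30 days (136 left).
December has 31 days (105 left).
January has 31 days (74 left).
February has 28 days (46 left).
March has 31 days (15 left).
15 days into April → 2049-04-15.

2049-04-15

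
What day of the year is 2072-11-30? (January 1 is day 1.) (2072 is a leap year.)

335

Days in months before November: 31 + 29 + 31 + 30 + 31 + 30 + 31 + 31 + 30 + 31 = 305.
Plus 30 days into November → day 335.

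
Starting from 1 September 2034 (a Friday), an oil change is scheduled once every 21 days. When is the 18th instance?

24 August 2035

The 18th occurrence is 17 intervals after the first: 17 × 21 = 357 days after 1 September 2034.
September has 30 days — 29 days to the end of September leaves 328.
October has 31 days (297 left).
November has 30 days (267 left).
December has 31 days (236 left).
January has 31 days (205 left).
February has 28 days (177 left).
March has 31 days (146 left).
April has 30 days (116 left).
May has 31 days (85 left).
June has 30 days (55 left).
July has 31 days (24 left).
24 days into August → 24 August 2035.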